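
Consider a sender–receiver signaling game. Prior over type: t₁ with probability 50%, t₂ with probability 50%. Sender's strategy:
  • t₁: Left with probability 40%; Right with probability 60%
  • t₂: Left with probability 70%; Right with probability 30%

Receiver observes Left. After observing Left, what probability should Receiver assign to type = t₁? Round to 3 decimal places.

0.364

P(Left) = 0.5·0.4 + 0.5·0.7 = 0.55
P(t₁ | Left) = (0.5·0.4) / 0.55 = 0.2 / 0.55 = 0.363636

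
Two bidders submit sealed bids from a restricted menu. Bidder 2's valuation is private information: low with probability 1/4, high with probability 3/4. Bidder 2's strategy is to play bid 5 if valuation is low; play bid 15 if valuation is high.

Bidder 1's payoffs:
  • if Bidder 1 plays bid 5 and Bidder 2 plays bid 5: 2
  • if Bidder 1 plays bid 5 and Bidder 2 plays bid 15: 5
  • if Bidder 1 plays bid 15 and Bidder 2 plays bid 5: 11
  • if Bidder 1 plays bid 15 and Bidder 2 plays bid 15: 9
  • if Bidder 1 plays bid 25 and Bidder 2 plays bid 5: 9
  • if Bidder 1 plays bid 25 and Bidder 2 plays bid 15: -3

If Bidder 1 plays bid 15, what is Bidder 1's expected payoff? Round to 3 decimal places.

9.500

E[bid 15] = 1/4·11 + 3/4·9 = 11/4 + 27/4 = 19/2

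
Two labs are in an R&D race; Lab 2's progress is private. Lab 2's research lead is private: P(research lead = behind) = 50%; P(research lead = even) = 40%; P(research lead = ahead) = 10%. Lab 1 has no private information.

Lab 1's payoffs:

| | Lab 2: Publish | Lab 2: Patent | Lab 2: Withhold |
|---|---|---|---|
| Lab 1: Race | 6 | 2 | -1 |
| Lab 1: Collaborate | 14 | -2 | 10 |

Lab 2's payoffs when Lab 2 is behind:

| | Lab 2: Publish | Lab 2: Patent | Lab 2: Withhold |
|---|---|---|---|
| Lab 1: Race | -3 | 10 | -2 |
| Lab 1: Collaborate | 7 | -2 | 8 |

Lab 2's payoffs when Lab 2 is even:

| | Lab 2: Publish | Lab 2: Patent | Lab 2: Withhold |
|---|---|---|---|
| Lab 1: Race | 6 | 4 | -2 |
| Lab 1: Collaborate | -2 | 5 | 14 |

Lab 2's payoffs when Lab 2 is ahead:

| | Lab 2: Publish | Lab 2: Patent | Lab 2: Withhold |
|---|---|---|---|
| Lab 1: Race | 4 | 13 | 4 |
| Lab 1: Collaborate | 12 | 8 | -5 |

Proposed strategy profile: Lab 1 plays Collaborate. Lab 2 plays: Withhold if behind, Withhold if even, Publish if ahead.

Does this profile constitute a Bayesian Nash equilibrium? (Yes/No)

Lab 1 plays Collaborate: E[Collaborate] = 0.5·(10) + 0.4·(10) + 0.1·(14) = 10.4; E[Race] = -0.3. Best-responding. ✓
Lab 2 (research lead behind), facing Collaborate: Publish gives 7, Patent gives -2, Withhold gives 8. Proposed Withhold is best. ✓
Lab 2 (research lead even), facing Collaborate: Publish gives -2, Patent gives 5, Withhold gives 14. Proposed Withhold is best. ✓
Lab 2 (research lead ahead), facing Collaborate: Publish gives 12, Patent gives 8, Withhold gives -5. Proposed Publish is best. ✓

Yes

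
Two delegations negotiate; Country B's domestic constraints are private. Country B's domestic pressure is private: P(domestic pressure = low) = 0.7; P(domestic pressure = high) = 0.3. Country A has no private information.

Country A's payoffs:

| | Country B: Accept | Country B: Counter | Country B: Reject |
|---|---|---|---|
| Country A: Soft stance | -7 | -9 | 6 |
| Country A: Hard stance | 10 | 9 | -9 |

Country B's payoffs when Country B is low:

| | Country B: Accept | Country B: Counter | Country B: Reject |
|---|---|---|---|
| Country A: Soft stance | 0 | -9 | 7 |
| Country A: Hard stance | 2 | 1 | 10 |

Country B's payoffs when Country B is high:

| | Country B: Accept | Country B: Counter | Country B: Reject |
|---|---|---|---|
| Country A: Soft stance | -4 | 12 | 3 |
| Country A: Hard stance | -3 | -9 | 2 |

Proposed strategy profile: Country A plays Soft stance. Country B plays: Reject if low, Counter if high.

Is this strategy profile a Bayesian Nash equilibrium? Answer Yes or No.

Country A plays Soft stance: E[Soft stance] = 0.7·(6) + 0.3·(-9) = 1.5; E[Hard stance] = -3.6. Best-responding. ✓
Country B (domestic pressure low), facing Soft stance: Accept gives 0, Counter gives -9, Reject gives 7. Proposed Reject is best. ✓
Country B (domestic pressure high), facing Soft stance: Accept gives -4, Counter gives 12, Reject gives 3. Proposed Counter is best. ✓

Yes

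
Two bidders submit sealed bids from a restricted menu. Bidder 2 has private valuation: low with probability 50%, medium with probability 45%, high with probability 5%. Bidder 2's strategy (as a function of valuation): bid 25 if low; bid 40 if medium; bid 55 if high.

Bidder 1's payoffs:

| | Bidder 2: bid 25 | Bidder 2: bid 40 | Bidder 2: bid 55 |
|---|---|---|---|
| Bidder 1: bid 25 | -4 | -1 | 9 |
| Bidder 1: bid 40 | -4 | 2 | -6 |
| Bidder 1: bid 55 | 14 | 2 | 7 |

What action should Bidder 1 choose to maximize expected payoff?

bid 55

E[bid 25] = 0.5·(-4) + 0.45·(-1) + 0.05·(9) = -2
E[bid 40] = 0.5·(-4) + 0.45·(2) + 0.05·(-6) = -1.4
E[bid 55] = 0.5·(14) + 0.45·(2) + 0.05·(7) = 8.25
Best response: bid 55 (8.25 is the largest).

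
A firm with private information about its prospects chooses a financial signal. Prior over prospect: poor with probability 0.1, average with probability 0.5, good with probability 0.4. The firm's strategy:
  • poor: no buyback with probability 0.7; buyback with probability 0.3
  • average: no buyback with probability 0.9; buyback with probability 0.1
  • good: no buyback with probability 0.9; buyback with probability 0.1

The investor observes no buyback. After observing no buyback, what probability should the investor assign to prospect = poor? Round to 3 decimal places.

0.080

P(no buyback) = 0.1·0.7 + 0.5·0.9 + 0.4·0.9 = 0.88
P(poor | no buyback) = (0.1·0.7) / 0.88 = 0.07 / 0.88 = 0.0795455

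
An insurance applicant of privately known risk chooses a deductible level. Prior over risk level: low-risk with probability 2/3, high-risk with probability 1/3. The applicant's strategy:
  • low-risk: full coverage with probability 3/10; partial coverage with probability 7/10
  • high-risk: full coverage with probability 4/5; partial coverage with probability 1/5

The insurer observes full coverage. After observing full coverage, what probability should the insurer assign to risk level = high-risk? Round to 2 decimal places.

0.57

P(full coverage) = (2/3)·(3/10) + (1/3)·(4/5) = 7/15
P(high-risk | full coverage) = ((1/3)·(4/5)) / (7/15) = (4/15) / (7/15) = 4/7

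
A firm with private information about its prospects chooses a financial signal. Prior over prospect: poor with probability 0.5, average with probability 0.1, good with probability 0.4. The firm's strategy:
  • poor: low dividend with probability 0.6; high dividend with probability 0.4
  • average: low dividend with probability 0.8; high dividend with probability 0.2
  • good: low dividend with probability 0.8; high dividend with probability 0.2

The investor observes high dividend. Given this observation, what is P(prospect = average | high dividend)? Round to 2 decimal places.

Apply Bayes' rule using the sender's strategy as the likelihood.
P(high dividend) = 0.5·0.4 + 0.1·0.2 + 0.4·0.2 = 0.3
P(average | high dividend) = (0.1·0.2) / 0.3 = 0.02 / 0.3 = 0.0666667

0.07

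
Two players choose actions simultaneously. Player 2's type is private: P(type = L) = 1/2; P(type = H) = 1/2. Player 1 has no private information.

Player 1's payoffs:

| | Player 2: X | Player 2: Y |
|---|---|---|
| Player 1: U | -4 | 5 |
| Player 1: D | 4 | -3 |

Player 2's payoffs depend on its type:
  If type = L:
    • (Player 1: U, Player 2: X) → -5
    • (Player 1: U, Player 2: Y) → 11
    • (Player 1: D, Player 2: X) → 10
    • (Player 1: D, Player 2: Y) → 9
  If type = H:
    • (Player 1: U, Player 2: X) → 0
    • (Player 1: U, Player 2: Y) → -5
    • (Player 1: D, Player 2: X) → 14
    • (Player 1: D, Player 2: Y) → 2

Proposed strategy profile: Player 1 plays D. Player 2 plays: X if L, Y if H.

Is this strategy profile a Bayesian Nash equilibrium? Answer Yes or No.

A profile is a BNE iff every type of every player is best-responding given beliefs about the other side.
Player 1 plays D: E[D] = 1/2·(4) + 1/2·(-3) = 1/2; E[U] = 1/2. Best-responding. ✓
Player 2 (type L), facing D: X gives 10, Y gives 9. Proposed X is best. ✓
Player 2 (type H), facing D: X gives 14, Y gives 2. Proposed Y is not best — profitable deviation exists. ✗

No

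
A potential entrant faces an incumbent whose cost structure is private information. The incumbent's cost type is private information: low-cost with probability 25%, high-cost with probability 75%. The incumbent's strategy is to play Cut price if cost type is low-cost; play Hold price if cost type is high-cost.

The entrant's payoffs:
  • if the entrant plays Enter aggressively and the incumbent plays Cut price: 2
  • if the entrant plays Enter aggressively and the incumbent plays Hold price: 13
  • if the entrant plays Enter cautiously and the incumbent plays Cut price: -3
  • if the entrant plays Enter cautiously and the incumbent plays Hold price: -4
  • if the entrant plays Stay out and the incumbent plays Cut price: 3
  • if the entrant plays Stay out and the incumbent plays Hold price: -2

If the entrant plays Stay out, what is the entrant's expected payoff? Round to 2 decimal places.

-0.75

E[Stay out] = 0.25·3 + 0.75·(-2) = 0.75 + (-1.5) = -0.75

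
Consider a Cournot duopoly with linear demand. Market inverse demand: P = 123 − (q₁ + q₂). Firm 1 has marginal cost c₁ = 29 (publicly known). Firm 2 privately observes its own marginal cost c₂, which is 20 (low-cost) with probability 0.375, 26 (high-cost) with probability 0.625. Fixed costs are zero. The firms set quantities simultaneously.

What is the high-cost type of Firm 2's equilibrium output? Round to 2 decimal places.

33.71

Firm 2 with cost c maximizes (123 − (q₁+q₂) − c)·q₂, giving q₂(c) = (123 − c − q₁)/2.
E[c₂] = 0.375·20 + 0.625·26 = 23.75
Firm 1's FOC against E[q₂] yields q₁ = (123 − 2·29 + E[c₂])/3 = (123 − 58 + 23.75)/3 = 29.5833.
q₂(high-cost) = (123 − 26 − 29.5833)/2 = 33.7083.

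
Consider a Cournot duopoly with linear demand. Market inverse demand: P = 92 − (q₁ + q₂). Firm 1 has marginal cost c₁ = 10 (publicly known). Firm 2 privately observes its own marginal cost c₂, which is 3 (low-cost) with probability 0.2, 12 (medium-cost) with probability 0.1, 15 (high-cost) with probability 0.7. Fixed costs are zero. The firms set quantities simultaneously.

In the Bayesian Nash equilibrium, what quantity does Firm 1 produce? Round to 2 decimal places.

28.10

Firm 2 with cost c maximizes (92 − (q₁+q₂) − c)·q₂, giving q₂(c) = (92 − c − q₁)/2.
E[c₂] = 0.2·3 + 0.1·12 + 0.7·15 = 12.3
Firm 1's FOC against E[q₂] yields q₁ = (92 − 2·10 + E[c₂])/3 = (92 − 20 + 12.3)/3 = 28.1.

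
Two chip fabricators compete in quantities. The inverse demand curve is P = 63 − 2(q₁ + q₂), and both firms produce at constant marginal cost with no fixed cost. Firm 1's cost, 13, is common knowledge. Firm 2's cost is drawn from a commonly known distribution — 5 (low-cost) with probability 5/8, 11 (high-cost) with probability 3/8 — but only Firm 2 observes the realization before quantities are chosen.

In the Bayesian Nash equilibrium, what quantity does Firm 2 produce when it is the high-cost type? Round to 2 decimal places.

Firm 2 with cost c maximizes (63 − 2(q₁+q₂) − c)·q₂, giving q₂(c) = (63 − c − 2q₁)/4.
E[c₂] = 5/8·5 + 3/8·11 = 7.25
Firm 1's FOC against E[q₂] yields q₁ = (63 − 2·13 + E[c₂])/6 = (63 − 26 + 7.25)/6 = 7.375.
q₂(high-cost) = (63 − 11 − 2·7.375)/4 = 9.3125.

9.31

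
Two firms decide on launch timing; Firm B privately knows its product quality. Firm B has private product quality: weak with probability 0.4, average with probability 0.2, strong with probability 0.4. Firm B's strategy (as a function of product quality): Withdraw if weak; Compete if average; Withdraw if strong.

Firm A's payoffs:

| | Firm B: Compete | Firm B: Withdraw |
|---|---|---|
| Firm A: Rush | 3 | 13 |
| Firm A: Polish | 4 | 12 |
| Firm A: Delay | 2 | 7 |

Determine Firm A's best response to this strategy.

Compute Firm A's expected payoff for each action, taking the expectation over Firm B's type.
E[Rush] = 0.4·(13) + 0.2·(3) + 0.4·(13) = 11
E[Polish] = 0.4·(12) + 0.2·(4) + 0.4·(12) = 10.4
E[Delay] = 0.4·(7) + 0.2·(2) + 0.4·(7) = 6
Best response: Rush (11 is the largest).

Rush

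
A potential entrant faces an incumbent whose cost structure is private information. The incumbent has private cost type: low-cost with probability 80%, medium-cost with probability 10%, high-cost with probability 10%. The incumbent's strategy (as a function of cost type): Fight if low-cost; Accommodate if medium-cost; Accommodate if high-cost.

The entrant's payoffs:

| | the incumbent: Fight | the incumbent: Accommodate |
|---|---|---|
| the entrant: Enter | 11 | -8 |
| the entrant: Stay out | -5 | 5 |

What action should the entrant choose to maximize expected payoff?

E[Enter] = 0.8·(11) + 0.1·(-8) + 0.1·(-8) = 7.2
E[Stay out] = 0.8·(-5) + 0.1·(5) + 0.1·(5) = -3
Best response: Enter (7.2 is the largest).

Enter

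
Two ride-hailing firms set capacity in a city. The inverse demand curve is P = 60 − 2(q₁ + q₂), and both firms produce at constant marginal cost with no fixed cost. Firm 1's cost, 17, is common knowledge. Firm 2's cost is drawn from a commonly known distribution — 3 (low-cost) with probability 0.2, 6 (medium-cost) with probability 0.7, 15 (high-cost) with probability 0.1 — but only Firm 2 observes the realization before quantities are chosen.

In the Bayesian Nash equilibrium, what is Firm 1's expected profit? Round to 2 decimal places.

Firm 2 with cost c maximizes (60 − 2(q₁+q₂) − c)·q₂, giving q₂(c) = (60 − c − 2q₁)/4.
E[c₂] = 0.2·3 + 0.7·6 + 0.1·15 = 6.3
Firm 1's FOC against E[q₂] yields q₁ = (60 − 2·17 + E[c₂])/6 = (60 − 34 + 6.3)/6 = 5.38333.
E[P] = 60 − 2·(q₁ + E[q₂]) = 27.7667; Firm 1's expected profit = (E[P] − 17)·q₁ = (27.7667 − 17)·5.38333 = 57.9606.

57.96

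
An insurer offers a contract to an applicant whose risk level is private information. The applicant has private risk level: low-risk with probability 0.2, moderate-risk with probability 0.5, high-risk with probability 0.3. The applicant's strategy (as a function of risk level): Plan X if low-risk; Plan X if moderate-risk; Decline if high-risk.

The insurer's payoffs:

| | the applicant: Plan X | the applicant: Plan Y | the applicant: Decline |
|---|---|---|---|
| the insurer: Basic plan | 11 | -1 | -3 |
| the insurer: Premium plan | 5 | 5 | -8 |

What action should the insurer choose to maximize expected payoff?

E[Basic plan] = 0.2·(11) + 0.5·(11) + 0.3·(-3) = 6.8
E[Premium plan] = 0.2·(5) + 0.5·(5) + 0.3·(-8) = 1.1
Best response: Basic plan (6.8 is the largest).

Basic plan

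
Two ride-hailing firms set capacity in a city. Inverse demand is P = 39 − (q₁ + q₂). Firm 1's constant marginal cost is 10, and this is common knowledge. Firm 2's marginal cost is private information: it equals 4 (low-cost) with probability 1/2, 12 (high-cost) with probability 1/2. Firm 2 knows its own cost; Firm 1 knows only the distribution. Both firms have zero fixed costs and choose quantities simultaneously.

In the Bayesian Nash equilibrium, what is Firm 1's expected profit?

Each type of Firm 2 best-responds to q₁; Firm 1 best-responds to the expected q₂ over Firm 2's types.
Firm 2 with cost c maximizes (39 − (q₁+q₂) − c)·q₂, giving q₂(c) = (39 − c − q₁)/2.
E[c₂] = 1/2·4 + 1/2·12 = 8
Firm 1's FOC against E[q₂] yields q₁ = (39 − 2·10 + E[c₂])/3 = (39 − 20 + 8)/3 = 9.
E[P] = 39 − (q₁ + E[q₂]) = 19; Firm 1's expected profit = (E[P] − 10)·q₁ = (19 − 10)·9 = 81.

81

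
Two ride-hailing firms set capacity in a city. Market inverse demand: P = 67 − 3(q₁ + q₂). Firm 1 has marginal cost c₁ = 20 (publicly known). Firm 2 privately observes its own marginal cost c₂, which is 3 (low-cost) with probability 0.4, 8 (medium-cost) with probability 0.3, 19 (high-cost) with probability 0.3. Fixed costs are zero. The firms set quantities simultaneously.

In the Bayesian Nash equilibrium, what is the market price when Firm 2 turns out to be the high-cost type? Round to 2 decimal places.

36.95

Type-c best response for Firm 2: q₂(c) = (67 − c)/6 − q₁/2.
Firm 1 maximizes expected profit; its first-order condition is 67 − 6q₁ − 3E[q₂] − 20 = 0.
Substituting E[q₂] and solving: E[c₂] = 9.3, so q₁ = (67 − 2·20 + 9.3)/9 = 4.03333.
q₂(high-cost) = 5.98333, so P = 67 − 3·(4.03333 + 5.98333) = 36.95.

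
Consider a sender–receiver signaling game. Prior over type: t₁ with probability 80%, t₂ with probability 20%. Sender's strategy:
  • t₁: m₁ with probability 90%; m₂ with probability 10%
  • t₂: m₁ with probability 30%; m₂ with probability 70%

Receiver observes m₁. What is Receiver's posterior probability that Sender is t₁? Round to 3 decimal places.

0.923

P(m₁) = 0.8·0.9 + 0.2·0.3 = 0.78
P(t₁ | m₁) = (0.8·0.9) / 0.78 = 0.72 / 0.78 = 0.923077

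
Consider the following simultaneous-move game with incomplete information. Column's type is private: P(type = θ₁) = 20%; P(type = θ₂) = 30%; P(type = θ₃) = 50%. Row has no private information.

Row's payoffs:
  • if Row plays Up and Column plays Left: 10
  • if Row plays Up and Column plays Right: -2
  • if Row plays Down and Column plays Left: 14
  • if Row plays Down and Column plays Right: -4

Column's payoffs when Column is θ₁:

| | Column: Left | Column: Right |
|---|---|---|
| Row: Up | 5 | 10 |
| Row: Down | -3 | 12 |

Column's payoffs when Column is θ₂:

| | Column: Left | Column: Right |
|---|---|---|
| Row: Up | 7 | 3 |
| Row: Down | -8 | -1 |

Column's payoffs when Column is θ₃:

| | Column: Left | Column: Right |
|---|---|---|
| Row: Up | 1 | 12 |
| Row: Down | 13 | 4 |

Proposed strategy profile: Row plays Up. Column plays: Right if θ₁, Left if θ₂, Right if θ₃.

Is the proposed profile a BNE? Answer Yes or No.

A profile is a BNE iff every type of every player is best-responding given beliefs about the other side.
Row plays Up: E[Up] = 0.2·(-2) + 0.3·(10) + 0.5·(-2) = 1.6; E[Down] = 1.4. Best-responding. ✓
Column (type θ₁), facing Up: Left gives 5, Right gives 10. Proposed Right is best. ✓
Column (type θ₂), facing Up: Left gives 7, Right gives 3. Proposed Left is best. ✓
Column (type θ₃), facing Up: Left gives 1, Right gives 12. Proposed Right is best. ✓

Yes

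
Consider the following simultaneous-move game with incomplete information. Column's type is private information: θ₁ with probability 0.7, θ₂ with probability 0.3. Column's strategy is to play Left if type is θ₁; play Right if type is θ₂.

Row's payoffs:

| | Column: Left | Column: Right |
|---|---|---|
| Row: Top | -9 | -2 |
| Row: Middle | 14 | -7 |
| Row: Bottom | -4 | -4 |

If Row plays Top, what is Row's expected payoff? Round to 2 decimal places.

E[Top] = 0.7·(-9) + 0.3·(-2) = (-6.3) + (-0.6) = -6.9

-6.90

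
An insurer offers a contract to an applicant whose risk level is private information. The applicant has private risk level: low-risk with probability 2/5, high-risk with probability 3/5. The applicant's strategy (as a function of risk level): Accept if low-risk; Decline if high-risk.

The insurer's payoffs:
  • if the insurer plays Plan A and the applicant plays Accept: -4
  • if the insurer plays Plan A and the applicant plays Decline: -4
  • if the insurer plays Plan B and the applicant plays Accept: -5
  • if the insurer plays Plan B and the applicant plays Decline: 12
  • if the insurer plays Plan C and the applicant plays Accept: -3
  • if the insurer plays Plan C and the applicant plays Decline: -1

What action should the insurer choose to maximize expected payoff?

Compute the insurer's expected payoff for each action, taking the expectation over the applicant's type.
E[Plan A] = 2/5·(-4) + 3/5·(-4) = -4
E[Plan B] = 2/5·(-5) + 3/5·(12) = 26/5
E[Plan C] = 2/5·(-3) + 3/5·(-1) = -9/5
Best response: Plan B (26/5 is the largest).

Plan B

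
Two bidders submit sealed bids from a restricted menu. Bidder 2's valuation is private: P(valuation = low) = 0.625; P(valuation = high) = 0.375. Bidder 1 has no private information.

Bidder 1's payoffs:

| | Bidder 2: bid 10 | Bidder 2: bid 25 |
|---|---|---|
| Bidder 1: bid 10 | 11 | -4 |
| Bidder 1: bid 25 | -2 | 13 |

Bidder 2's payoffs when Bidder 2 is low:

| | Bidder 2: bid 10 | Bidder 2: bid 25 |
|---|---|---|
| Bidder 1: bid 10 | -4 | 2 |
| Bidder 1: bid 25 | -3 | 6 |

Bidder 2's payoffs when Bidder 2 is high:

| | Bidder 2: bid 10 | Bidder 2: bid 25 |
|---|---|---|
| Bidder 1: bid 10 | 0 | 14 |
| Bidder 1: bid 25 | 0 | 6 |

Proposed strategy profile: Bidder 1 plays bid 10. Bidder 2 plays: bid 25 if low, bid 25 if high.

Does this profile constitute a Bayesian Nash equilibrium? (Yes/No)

Bidder 1 plays bid 10: E[bid 10] = 0.625·(-4) + 0.375·(-4) = -4; E[bid 25] = 13. Not best-responding. ✗
Bidder 2 (valuation low), facing bid 10: bid 10 gives -4, bid 25 gives 2. Proposed bid 25 is best. ✓
Bidder 2 (valuation high), facing bid 10: bid 10 gives 0, bid 25 gives 14. Proposed bid 25 is best. ✓

No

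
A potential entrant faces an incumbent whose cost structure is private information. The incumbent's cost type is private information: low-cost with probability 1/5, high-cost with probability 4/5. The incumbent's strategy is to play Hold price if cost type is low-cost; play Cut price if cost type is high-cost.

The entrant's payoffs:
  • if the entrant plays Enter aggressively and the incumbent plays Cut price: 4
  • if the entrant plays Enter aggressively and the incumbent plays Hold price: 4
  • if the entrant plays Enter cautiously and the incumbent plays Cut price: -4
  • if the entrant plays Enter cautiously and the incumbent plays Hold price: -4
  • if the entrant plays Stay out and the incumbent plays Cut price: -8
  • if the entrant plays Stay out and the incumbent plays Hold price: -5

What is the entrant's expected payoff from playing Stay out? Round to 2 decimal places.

-7.40

E[Stay out] = 1/5·(-5) + 4/5·(-8) = (-1) + (-32/5) = -37/5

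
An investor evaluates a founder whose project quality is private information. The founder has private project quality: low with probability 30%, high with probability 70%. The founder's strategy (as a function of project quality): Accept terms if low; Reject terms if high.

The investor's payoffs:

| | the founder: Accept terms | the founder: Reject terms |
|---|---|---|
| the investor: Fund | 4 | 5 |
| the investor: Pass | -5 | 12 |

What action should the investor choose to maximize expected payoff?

Compute the investor's expected payoff for each action, taking the expectation over the founder's type.
E[Fund] = 0.3·(4) + 0.7·(5) = 4.7
E[Pass] = 0.3·(-5) + 0.7·(12) = 6.9
Best response: Pass (6.9 is the largest).

Pass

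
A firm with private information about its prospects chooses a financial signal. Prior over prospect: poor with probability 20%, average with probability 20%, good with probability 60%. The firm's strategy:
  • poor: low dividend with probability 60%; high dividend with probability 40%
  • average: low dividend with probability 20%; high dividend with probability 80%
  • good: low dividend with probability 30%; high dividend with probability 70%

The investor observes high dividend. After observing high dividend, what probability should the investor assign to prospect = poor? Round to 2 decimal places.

P(high dividend) = 0.2·0.4 + 0.2·0.8 + 0.6·0.7 = 0.66
P(poor | high dividend) = (0.2·0.4) / 0.66 = 0.08 / 0.66 = 0.121212

0.12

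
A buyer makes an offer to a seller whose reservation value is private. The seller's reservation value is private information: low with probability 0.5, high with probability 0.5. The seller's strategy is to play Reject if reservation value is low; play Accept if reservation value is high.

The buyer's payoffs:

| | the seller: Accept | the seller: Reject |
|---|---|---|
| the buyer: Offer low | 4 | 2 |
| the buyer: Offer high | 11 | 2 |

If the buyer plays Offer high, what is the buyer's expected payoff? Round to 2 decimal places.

E[Offer high] = 0.5·2 + 0.5·11 = 1 + 5.5 = 6.5

6.50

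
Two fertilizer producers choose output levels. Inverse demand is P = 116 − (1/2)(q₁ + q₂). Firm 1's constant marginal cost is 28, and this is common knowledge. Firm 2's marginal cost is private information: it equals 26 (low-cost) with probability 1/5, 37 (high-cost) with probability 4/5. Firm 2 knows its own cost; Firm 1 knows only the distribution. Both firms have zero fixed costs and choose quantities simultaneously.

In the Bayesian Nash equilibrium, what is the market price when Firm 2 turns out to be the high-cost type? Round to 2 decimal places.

60.70

Type-c best response for Firm 2: q₂(c) = (116 − c) − q₁/2.
Firm 1 maximizes expected profit; its first-order condition is 116 − q₁ − (1/2)E[q₂] − 28 = 0.
Substituting E[q₂] and solving: E[c₂] = 34.8, so q₁ = (116 − 2·28 + 34.8)/(3/2) = 63.2.
q₂(high-cost) = 47.4, so P = 116 − (1/2)·(63.2 + 47.4) = 60.7.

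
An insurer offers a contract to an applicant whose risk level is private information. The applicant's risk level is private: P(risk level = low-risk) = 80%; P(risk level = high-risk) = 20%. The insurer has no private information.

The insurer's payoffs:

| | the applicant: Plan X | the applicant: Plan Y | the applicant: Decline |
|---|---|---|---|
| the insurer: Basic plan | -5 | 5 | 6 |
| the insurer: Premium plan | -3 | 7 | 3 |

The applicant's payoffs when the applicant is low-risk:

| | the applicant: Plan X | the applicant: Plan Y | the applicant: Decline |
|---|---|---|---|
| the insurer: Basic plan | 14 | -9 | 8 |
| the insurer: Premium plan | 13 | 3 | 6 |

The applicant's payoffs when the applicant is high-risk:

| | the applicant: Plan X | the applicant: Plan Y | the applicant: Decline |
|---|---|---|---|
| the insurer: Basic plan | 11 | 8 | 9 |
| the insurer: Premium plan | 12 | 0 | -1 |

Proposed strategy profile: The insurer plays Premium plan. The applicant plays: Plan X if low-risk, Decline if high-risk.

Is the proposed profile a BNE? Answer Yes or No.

The insurer plays Premium plan: E[Premium plan] = 0.8·(-3) + 0.2·(3) = -1.8; E[Basic plan] = -2.8. Best-responding. ✓
The applicant (risk level low-risk), facing Premium plan: Plan X gives 13, Plan Y gives 3, Decline gives 6. Proposed Plan X is best. ✓
The applicant (risk level high-risk), facing Premium plan: Plan X gives 12, Plan Y gives 0, Decline gives -1. Proposed Decline is not best — profitable deviation exists. ✗

No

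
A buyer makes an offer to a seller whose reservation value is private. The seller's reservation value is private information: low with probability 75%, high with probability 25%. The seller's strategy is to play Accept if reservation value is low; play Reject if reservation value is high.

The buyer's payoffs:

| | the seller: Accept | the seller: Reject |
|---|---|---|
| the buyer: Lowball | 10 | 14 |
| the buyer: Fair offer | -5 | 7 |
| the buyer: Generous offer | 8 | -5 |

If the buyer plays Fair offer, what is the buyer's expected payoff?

E[Fair offer] = 0.75·(-5) + 0.25·7 = (-3.75) + 1.75 = -2

-2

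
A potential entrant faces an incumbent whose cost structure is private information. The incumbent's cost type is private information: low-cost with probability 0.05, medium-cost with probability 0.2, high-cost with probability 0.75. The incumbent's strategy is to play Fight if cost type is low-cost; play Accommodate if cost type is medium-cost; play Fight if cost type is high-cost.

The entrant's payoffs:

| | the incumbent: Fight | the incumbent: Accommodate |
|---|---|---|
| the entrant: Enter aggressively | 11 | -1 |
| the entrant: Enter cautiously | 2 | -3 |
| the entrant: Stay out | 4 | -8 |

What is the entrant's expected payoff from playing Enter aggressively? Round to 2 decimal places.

E[Enter aggressively] = 0.05·11 + 0.2·(-1) + 0.75·11 = 0.55 + (-0.2) + 8.25 = 8.6

8.60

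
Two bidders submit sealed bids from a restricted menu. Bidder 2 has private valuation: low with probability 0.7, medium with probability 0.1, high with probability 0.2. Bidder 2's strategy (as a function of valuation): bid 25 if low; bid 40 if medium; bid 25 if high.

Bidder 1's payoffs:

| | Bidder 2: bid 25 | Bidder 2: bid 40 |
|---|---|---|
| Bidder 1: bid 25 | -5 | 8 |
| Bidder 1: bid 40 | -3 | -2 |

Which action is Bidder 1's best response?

bid 40

E[bid 25] = 0.7·(-5) + 0.1·(8) + 0.2·(-5) = -3.7
E[bid 40] = 0.7·(-3) + 0.1·(-2) + 0.2·(-3) = -2.9
Best response: bid 40 (-2.9 is the largest).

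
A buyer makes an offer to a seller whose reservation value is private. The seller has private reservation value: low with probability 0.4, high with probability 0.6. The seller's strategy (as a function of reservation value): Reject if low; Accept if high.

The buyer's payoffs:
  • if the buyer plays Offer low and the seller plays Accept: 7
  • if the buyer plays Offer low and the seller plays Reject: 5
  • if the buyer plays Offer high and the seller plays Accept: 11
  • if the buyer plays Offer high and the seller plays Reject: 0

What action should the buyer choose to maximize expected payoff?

Compute the buyer's expected payoff for each action, taking the expectation over the seller's type.
E[Offer low] = 0.4·(5) + 0.6·(7) = 6.2
E[Offer high] = 0.4·(0) + 0.6·(11) = 6.6
Best response: Offer high (6.6 is the largest).

Offer high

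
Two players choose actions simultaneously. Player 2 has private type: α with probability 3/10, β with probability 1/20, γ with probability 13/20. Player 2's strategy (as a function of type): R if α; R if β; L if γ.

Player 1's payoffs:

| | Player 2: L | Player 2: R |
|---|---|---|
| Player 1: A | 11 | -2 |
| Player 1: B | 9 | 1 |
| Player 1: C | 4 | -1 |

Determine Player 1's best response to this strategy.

E[A] = 3/10·(-2) + 1/20·(-2) + 13/20·(11) = 129/20
E[B] = 3/10·(1) + 1/20·(1) + 13/20·(9) = 31/5
E[C] = 3/10·(-1) + 1/20·(-1) + 13/20·(4) = 9/4
Best response: A (129/20 is the largest).

A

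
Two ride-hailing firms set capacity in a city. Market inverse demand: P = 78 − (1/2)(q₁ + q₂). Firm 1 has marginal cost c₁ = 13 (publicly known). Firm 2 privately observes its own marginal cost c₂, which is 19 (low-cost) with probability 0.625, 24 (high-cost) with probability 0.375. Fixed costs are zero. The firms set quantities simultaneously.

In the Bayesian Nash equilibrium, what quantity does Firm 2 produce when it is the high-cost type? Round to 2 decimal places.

Each type of Firm 2 best-responds to q₁; Firm 1 best-responds to the expected q₂ over Firm 2's types.
Firm 2 with cost c maximizes (78 − (1/2)(q₁+q₂) − c)·q₂, giving q₂(c) = (78 − c − (1/2)q₁).
E[c₂] = 0.625·19 + 0.375·24 = 20.875
Firm 1's FOC against E[q₂] yields q₁ = (78 − 2·13 + E[c₂])/(3/2) = (78 − 26 + 20.875)/(3/2) = 48.5833.
q₂(high-cost) = (78 − 24 − (1/2)·48.5833) = 29.7083.

29.71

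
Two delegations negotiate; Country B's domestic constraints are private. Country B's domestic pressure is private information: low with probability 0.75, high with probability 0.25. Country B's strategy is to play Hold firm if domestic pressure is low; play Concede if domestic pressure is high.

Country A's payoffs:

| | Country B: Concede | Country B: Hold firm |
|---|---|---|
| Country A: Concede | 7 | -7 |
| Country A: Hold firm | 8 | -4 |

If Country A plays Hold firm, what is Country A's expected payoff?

-1

E[Hold firm] = 0.75·(-4) + 0.25·8 = (-3) + 2 = -1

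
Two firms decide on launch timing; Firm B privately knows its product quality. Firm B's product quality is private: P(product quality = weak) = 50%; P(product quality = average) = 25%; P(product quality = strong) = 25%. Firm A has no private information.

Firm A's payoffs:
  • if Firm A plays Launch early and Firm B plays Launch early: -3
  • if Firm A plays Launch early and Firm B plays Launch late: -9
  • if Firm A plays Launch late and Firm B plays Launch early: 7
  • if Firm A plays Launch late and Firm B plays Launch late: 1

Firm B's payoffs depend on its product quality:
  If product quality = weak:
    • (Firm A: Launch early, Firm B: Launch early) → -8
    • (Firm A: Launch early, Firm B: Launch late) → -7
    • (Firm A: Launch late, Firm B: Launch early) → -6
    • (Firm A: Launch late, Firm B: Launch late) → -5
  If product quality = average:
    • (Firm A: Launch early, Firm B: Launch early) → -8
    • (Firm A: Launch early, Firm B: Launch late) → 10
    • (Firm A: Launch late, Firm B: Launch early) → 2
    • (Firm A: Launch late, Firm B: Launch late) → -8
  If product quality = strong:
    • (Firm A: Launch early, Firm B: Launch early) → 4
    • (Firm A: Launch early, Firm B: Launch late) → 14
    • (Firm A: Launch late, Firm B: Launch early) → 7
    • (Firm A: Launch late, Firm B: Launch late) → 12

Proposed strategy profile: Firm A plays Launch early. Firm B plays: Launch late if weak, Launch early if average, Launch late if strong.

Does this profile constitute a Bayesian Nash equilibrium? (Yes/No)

Firm A plays Launch early: E[Launch early] = 0.5·(-9) + 0.25·(-3) + 0.25·(-9) = -7.5; E[Launch late] = 2.5. Not best-responding. ✗
Firm B (product quality weak), facing Launch early: Launch early gives -8, Launch late gives -7. Proposed Launch late is best. ✓
Firm B (product quality average), facing Launch early: Launch early gives -8, Launch late gives 10. Proposed Launch early is not best — profitable deviation exists. ✗
Firm B (product quality strong), facing Launch early: Launch early gives 4, Launch late gives 14. Proposed Launch late is best. ✓

No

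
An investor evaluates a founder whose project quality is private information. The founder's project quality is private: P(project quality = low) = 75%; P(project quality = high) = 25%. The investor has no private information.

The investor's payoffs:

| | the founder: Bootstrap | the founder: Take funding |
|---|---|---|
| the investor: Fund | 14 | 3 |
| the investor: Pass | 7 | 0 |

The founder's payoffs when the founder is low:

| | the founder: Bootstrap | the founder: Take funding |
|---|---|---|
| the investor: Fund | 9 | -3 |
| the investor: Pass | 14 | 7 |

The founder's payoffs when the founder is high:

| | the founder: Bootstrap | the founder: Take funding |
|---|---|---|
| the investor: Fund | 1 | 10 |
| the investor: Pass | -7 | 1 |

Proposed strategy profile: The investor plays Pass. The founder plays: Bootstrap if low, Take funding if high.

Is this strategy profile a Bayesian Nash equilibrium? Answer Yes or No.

No

The investor plays Pass: E[Pass] = 0.75·(7) + 0.25·(0) = 5.25; E[Fund] = 11.25. Not best-responding. ✗
The founder (project quality low), facing Pass: Bootstrap gives 14, Take funding gives 7. Proposed Bootstrap is best. ✓
The founder (project quality high), facing Pass: Bootstrap gives -7, Take funding gives 1. Proposed Take funding is best. ✓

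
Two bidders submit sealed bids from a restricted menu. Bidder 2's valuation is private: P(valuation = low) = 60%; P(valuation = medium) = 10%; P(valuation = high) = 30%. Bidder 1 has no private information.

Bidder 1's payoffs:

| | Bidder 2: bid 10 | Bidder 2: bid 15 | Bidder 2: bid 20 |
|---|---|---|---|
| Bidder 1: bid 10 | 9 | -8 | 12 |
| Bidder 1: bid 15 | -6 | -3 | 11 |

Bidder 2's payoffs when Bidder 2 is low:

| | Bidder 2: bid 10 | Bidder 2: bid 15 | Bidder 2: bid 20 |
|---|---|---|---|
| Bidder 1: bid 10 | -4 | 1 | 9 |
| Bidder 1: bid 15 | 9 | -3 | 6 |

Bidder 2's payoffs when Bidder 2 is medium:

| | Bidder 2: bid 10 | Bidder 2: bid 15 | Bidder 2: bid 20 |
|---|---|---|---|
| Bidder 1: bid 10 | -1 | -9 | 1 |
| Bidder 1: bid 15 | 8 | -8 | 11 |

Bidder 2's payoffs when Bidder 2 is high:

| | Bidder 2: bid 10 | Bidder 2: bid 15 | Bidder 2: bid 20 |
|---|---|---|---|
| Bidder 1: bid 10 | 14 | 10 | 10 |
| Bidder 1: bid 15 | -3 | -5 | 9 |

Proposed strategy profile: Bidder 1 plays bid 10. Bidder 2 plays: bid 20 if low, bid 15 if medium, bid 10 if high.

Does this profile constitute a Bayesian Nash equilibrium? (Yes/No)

No

Bidder 1 plays bid 10: E[bid 10] = 0.6·(12) + 0.1·(-8) + 0.3·(9) = 9.1; E[bid 15] = 4.5. Best-responding. ✓
Bidder 2 (valuation low), facing bid 10: bid 10 gives -4, bid 15 gives 1, bid 20 gives 9. Proposed bid 20 is best. ✓
Bidder 2 (valuation medium), facing bid 10: bid 10 gives -1, bid 15 gives -9, bid 20 gives 1. Proposed bid 15 is not best — profitable deviation exists. ✗
Bidder 2 (valuation high), facing bid 10: bid 10 gives 14, bid 15 gives 10, bid 20 gives 10. Proposed bid 10 is best. ✓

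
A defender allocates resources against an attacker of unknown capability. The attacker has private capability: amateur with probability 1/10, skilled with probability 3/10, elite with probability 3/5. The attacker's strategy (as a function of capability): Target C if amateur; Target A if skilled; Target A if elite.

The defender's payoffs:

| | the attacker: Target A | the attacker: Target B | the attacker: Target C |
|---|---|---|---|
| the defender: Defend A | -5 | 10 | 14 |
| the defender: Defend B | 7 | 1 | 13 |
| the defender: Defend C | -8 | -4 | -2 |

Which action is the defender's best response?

Compute the defender's expected payoff for each action, taking the expectation over the attacker's type.
E[Defend A] = 1/10·(14) + 3/10·(-5) + 3/5·(-5) = -31/10
E[Defend B] = 1/10·(13) + 3/10·(7) + 3/5·(7) = 38/5
E[Defend C] = 1/10·(-2) + 3/10·(-8) + 3/5·(-8) = -37/5
Best response: Defend B (38/5 is the largest).

Defend B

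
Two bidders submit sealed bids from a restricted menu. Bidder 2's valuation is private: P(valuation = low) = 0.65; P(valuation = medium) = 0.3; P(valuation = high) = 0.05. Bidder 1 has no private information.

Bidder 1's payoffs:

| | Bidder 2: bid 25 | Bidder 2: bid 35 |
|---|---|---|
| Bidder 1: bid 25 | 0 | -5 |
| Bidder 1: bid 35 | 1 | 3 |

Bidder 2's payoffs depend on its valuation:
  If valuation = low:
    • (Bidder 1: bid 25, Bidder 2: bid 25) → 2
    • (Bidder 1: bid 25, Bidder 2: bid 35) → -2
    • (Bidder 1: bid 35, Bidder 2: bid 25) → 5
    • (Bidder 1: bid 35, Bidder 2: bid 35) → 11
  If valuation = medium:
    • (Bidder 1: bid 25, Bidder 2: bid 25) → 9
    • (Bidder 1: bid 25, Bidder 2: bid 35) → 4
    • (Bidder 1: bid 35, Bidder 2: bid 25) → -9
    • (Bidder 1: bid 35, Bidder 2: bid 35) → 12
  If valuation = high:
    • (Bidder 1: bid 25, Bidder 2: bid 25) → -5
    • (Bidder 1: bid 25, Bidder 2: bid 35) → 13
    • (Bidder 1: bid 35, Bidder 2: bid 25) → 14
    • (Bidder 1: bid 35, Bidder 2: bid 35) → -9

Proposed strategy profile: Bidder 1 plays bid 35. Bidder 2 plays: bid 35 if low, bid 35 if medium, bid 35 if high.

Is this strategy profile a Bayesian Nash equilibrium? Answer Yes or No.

No

Bidder 1 plays bid 35: E[bid 35] = 0.65·(3) + 0.3·(3) + 0.05·(3) = 3; E[bid 25] = -5. Best-responding. ✓
Bidder 2 (valuation low), facing bid 35: bid 25 gives 5, bid 35 gives 11. Proposed bid 35 is best. ✓
Bidder 2 (valuation medium), facing bid 35: bid 25 gives -9, bid 35 gives 12. Proposed bid 35 is best. ✓
Bidder 2 (valuation high), facing bid 35: bid 25 gives 14, bid 35 gives -9. Proposed bid 35 is not best — profitable deviation exists. ✗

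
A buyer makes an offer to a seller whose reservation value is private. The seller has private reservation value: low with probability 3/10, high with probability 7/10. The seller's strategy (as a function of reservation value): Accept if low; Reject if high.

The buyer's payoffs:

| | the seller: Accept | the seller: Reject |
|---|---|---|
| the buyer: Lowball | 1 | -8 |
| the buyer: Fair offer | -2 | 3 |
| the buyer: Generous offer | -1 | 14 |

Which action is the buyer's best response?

E[Lowball] = 3/10·(1) + 7/10·(-8) = -53/10
E[Fair offer] = 3/10·(-2) + 7/10·(3) = 3/2
E[Generous offer] = 3/10·(-1) + 7/10·(14) = 19/2
Best response: Generous offer (19/2 is the largest).

Generous offer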